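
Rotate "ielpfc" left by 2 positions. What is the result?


Input: "ielpfc", rotate left by 2
First 2 characters: "ie"
Remaining characters: "lpfc"
Concatenate remaining + first: "lpfc" + "ie" = "lpfcie"

lpfcie


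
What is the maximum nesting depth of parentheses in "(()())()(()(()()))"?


Input: "(()())()(()(()()))"
Tracking depth:
  Position 0 '(': depth becomes 1
  Position 1 '(': depth becomes 2
  Position 2 ')': depth becomes 1
  Position 3 '(': depth becomes 2
  Position 4 ')': depth becomes 1
  Position 5 ')': depth becomes 0
  Position 6 '(': depth becomes 1
  Position 7 ')': depth becomes 0
  Position 8 '(': depth becomes 1
  Position 9 '(': depth becomes 2
  Position 10 ')': depth becomes 1
  Position 11 '(': depth becomes 2
  Position 12 '(': depth becomes 3
  Position 13 ')': depth becomes 2
  Position 14 '(': depth becomes 3
  Position 15 ')': depth becomes 2
  Position 16 ')': depth becomes 1
  Position 17 ')': depth becomes 0
Maximum depth reached: 3

3


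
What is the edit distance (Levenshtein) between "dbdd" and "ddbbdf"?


Computing edit distance: "dbdd" -> "ddbbdf"
DP table:
           d    d    b    b    d    f
      0    1    2    3    4    5    6
  d   1    0    1    2    3    4    5
  b   2    1    1    1    2    3    4
  d   3    2    1    2    2    2    3
  d   4    3    2    2    3    2    3
Edit distance = dp[4][6] = 3

3


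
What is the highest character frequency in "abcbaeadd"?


Input: abcbaeadd
Character counts:
  'a': 3
  'b': 2
  'c': 1
  'd': 2
  'e': 1
Maximum frequency: 3

3


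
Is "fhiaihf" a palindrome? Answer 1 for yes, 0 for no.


Input: fhiaihf
Reversed: fhiaihf
  Compare pos 0 ('f') with pos 6 ('f'): match
  Compare pos 1 ('h') with pos 5 ('h'): match
  Compare pos 2 ('i') with pos 4 ('i'): match
Result: palindrome

1


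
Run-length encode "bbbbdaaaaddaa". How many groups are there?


Input: bbbbdaaaaddaa
Scanning for consecutive runs:
  Group 1: 'b' x 4 (positions 0-3)
  Group 2: 'd' x 1 (positions 4-4)
  Group 3: 'a' x 4 (positions 5-8)
  Group 4: 'd' x 2 (positions 9-10)
  Group 5: 'a' x 2 (positions 11-12)
Total groups: 5

5


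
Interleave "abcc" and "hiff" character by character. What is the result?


Interleaving "abcc" and "hiff":
  Position 0: 'a' from first, 'h' from second => "ah"
  Position 1: 'b' from first, 'i' from second => "bi"
  Position 2: 'c' from first, 'f' from second => "cf"
  Position 3: 'c' from first, 'f' from second => "cf"
Result: ahbicfcf

ahbicfcf


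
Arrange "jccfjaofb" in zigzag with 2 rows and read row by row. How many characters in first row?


Zigzag "jccfjaofb" into 2 rows:
Placing characters:
  'j' => row 0
  'c' => row 1
  'c' => row 0
  'f' => row 1
  'j' => row 0
  'a' => row 1
  'o' => row 0
  'f' => row 1
  'b' => row 0
Rows:
  Row 0: "jcjob"
  Row 1: "cfaf"
First row length: 5

5


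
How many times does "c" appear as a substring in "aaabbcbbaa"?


Searching for "c" in "aaabbcbbaa"
Scanning each position:
  Position 0: "a" => no
  Position 1: "a" => no
  Position 2: "a" => no
  Position 3: "b" => no
  Position 4: "b" => no
  Position 5: "c" => MATCH
  Position 6: "b" => no
  Position 7: "b" => no
  Position 8: "a" => no
  Position 9: "a" => no
Total occurrences: 1

1


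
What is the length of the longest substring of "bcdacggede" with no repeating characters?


Input: "bcdacggede"
Sliding window (track last position of each char):
  Position 0 ('b'): window [0,0] length 1 -- new best
  Position 1 ('c'): window [0,1] length 2 -- new best
  Position 2 ('d'): window [0,2] length 3 -- new best
  Position 3 ('a'): window [0,3] length 4 -- new best
  Position 4 ('c'): repeat (last at 1), move window start to 2
  Position 4 ('c'): window [2,4] length 3
  Position 5 ('g'): window [2,5] length 4
  Position 6 ('g'): repeat (last at 5), move window start to 6
  Position 6 ('g'): window [6,6] length 1
  Position 7 ('e'): window [6,7] length 2
  Position 8 ('d'): window [6,8] length 3
  Position 9 ('e'): repeat (last at 7), move window start to 8
  Position 9 ('e'): window [8,9] length 2
Longest substring with no repeats: "bcda" with length 4

4


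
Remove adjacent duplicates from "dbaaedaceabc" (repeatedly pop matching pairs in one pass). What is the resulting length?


Input: dbaaedaceabc
Stack-based adjacent duplicate removal:
  Read 'd': push. Stack: d
  Read 'b': push. Stack: db
  Read 'a': push. Stack: dba
  Read 'a': matches stack top 'a' => pop. Stack: db
  Read 'e': push. Stack: dbe
  Read 'd': push. Stack: dbed
  Read 'a': push. Stack: dbeda
  Read 'c': push. Stack: dbedac
  Read 'e': push. Stack: dbedace
  Read 'a': push. Stack: dbedacea
  Read 'b': push. Stack: dbedaceab
  Read 'c': push. Stack: dbedaceabc
Final stack: "dbedaceabc" (length 10)

10


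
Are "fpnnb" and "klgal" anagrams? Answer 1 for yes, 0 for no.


Strings: "fpnnb", "klgal"
Sorted first:  bfnnp
Sorted second: agkll
Differ at position 0: 'b' vs 'a' => not anagrams

0


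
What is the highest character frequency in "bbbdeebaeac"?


Input: bbbdeebaeac
Character counts:
  'a': 2
  'b': 4
  'c': 1
  'd': 1
  'e': 3
Maximum frequency: 4

4


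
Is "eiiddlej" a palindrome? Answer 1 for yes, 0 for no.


Input: eiiddlej
Reversed: jelddiie
  Compare pos 0 ('e') with pos 7 ('j'): MISMATCH
  Compare pos 1 ('i') with pos 6 ('e'): MISMATCH
  Compare pos 2 ('i') with pos 5 ('l'): MISMATCH
  Compare pos 3 ('d') with pos 4 ('d'): match
Result: not a palindrome

0


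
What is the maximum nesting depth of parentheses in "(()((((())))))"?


Input: "(()((((())))))"
Tracking depth:
  Position 0 '(': depth becomes 1
  Position 1 '(': depth becomes 2
  Position 2 ')': depth becomes 1
  Position 3 '(': depth becomes 2
  Position 4 '(': depth becomes 3
  Position 5 '(': depth becomes 4
  Position 6 '(': depth becomes 5
  Position 7 '(': depth becomes 6
  Position 8 ')': depth becomes 5
  Position 9 ')': depth becomes 4
  Position 10 ')': depth becomes 3
  Position 11 ')': depth becomes 2
  Position 12 ')': depth becomes 1
  Position 13 ')': depth becomes 0
Maximum depth reached: 6

6


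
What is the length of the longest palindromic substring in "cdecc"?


Input: "cdecc"
Checking substrings for palindromes:
  [3:5] "cc" (len 2) => palindrome
Longest palindromic substring: "cc" with length 2

2


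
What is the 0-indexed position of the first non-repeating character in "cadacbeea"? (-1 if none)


Input: cadacbeea
Character frequencies:
  'a': 3
  'b': 1
  'c': 2
  'd': 1
  'e': 2
Scanning left to right for freq == 1:
  Position 0 ('c'): freq=2, skip
  Position 1 ('a'): freq=3, skip
  Position 2 ('d'): unique! => answer = 2

2


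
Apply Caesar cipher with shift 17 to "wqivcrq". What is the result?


Caesar cipher: shift "wqivcrq" by 17
  'w' (pos 22) + 17 = pos 13 = 'n'
  'q' (pos 16) + 17 = pos 7 = 'h'
  'i' (pos 8) + 17 = pos 25 = 'z'
  'v' (pos 21) + 17 = pos 12 = 'm'
  'c' (pos 2) + 17 = pos 19 = 't'
  'r' (pos 17) + 17 = pos 8 = 'i'
  'q' (pos 16) + 17 = pos 7 = 'h'
Result: nhzmtih

nhzmtih


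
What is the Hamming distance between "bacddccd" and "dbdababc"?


Comparing "bacddccd" and "dbdababc" position by position:
  Position 0: 'b' vs 'd' => differ
  Position 1: 'a' vs 'b' => differ
  Position 2: 'c' vs 'd' => differ
  Position 3: 'd' vs 'a' => differ
  Position 4: 'd' vs 'b' => differ
  Position 5: 'c' vs 'a' => differ
  Position 6: 'c' vs 'b' => differ
  Position 7: 'd' vs 'c' => differ
Total differences (Hamming distance): 8

8


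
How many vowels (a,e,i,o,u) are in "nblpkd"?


Input: nblpkd
Checking each character:
  'n' at position 0: consonant
  'b' at position 1: consonant
  'l' at position 2: consonant
  'p' at position 3: consonant
  'k' at position 4: consonant
  'd' at position 5: consonant
Total vowels: 0

0


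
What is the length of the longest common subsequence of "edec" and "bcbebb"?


LCS of "edec" and "bcbebb"
DP table:
           b    c    b    e    b    b
      0    0    0    0    0    0    0
  e   0    0    0    0    1    1    1
  d   0    0    0    0    1    1    1
  e   0    0    0    0    1    1    1
  c   0    0    1    1    1    1    1
LCS length = dp[4][6] = 1

1


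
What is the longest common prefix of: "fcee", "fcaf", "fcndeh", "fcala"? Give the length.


Words: fcee, fcaf, fcndeh, fcala
  Position 0: all 'f' => match
  Position 1: all 'c' => match
  Position 2: ('e', 'a', 'n', 'a') => mismatch, stop
LCP = "fc" (length 2)

2


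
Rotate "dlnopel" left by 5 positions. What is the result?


Input: "dlnopel", rotate left by 5
First 5 characters: "dlnop"
Remaining characters: "el"
Concatenate remaining + first: "el" + "dlnop" = "eldlnop"

eldlnop


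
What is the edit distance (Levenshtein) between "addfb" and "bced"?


Computing edit distance: "addfb" -> "bced"
DP table:
           b    c    e    d
      0    1    2    3    4
  a   1    1    2    3    4
  d   2    2    2    3    3
  d   3    3    3    3    3
  f   4    4    4    4    4
  b   5    4    5    5    5
Edit distance = dp[5][4] = 5

5


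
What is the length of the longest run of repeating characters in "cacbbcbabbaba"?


Input: "cacbbcbabbaba"
Scanning for longest run:
  Position 1 ('a'): new char, reset run to 1
  Position 2 ('c'): new char, reset run to 1
  Position 3 ('b'): new char, reset run to 1
  Position 4 ('b'): continues run of 'b', length=2
  Position 5 ('c'): new char, reset run to 1
  Position 6 ('b'): new char, reset run to 1
  Position 7 ('a'): new char, reset run to 1
  Position 8 ('b'): new char, reset run to 1
  Position 9 ('b'): continues run of 'b', length=2
  Position 10 ('a'): new char, reset run to 1
  Position 11 ('b'): new char, reset run to 1
  Position 12 ('a'): new char, reset run to 1
Longest run: 'b' with length 2

2


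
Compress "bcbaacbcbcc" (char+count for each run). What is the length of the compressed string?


Input: bcbaacbcbcc
Runs:
  'b' x 1 => "b1"
  'c' x 1 => "c1"
  'b' x 1 => "b1"
  'a' x 2 => "a2"
  'c' x 1 => "c1"
  'b' x 1 => "b1"
  'c' x 1 => "c1"
  'b' x 1 => "b1"
  'c' x 2 => "c2"
Compressed: "b1c1b1a2c1b1c1b1c2"
Compressed length: 18

18


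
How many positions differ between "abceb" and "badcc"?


Comparing "abceb" and "badcc" position by position:
  Position 0: 'a' vs 'b' => DIFFER
  Position 1: 'b' vs 'a' => DIFFER
  Position 2: 'c' vs 'd' => DIFFER
  Position 3: 'e' vs 'c' => DIFFER
  Position 4: 'b' vs 'c' => DIFFER
Positions that differ: 5

5


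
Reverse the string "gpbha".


Input: gpbha
Reading characters right to left:
  Position 4: 'a'
  Position 3: 'h'
  Position 2: 'b'
  Position 1: 'p'
  Position 0: 'g'
Reversed: ahbpg

ahbpg


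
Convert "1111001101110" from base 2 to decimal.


Input: "1111001101110" in base 2
Positional expansion:
  Digit '1' (value 1) x 2^12 = 4096
  Digit '1' (value 1) x 2^11 = 2048
  Digit '1' (value 1) x 2^10 = 1024
  Digit '1' (value 1) x 2^9 = 512
  Digit '0' (value 0) x 2^8 = 0
  Digit '0' (value 0) x 2^7 = 0
  Digit '1' (value 1) x 2^6 = 64
  Digit '1' (value 1) x 2^5 = 32
  Digit '0' (value 0) x 2^4 = 0
  Digit '1' (value 1) x 2^3 = 8
  Digit '1' (value 1) x 2^2 = 4
  Digit '1' (value 1) x 2^1 = 2
  Digit '0' (value 0) x 2^0 = 0
Sum = 7790

7790


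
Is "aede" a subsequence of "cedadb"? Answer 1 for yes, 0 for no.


Check if "aede" is a subsequence of "cedadb"
Greedy scan:
  Position 0 ('c'): no match needed
  Position 1 ('e'): no match needed
  Position 2 ('d'): no match needed
  Position 3 ('a'): matches sub[0] = 'a'
  Position 4 ('d'): no match needed
  Position 5 ('b'): no match needed
Only matched 1/4 characters => not a subsequence

0


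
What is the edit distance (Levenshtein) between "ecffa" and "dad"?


Computing edit distance: "ecffa" -> "dad"
DP table:
           d    a    d
      0    1    2    3
  e   1    1    2    3
  c   2    2    2    3
  f   3    3    3    3
  f   4    4    4    4
  a   5    5    4    5
Edit distance = dp[5][3] = 5

5


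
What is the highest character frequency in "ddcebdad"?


Input: ddcebdad
Character counts:
  'a': 1
  'b': 1
  'c': 1
  'd': 4
  'e': 1
Maximum frequency: 4

4


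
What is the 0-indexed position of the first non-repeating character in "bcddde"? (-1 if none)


Input: bcddde
Character frequencies:
  'b': 1
  'c': 1
  'd': 3
  'e': 1
Scanning left to right for freq == 1:
  Position 0 ('b'): unique! => answer = 0

0


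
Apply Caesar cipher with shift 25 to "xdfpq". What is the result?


Caesar cipher: shift "xdfpq" by 25
  'x' (pos 23) + 25 = pos 22 = 'w'
  'd' (pos 3) + 25 = pos 2 = 'c'
  'f' (pos 5) + 25 = pos 4 = 'e'
  'p' (pos 15) + 25 = pos 14 = 'o'
  'q' (pos 16) + 25 = pos 15 = 'p'
Result: wceop

wceop


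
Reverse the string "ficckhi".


Input: ficckhi
Reading characters right to left:
  Position 6: 'i'
  Position 5: 'h'
  Position 4: 'k'
  Position 3: 'c'
  Position 2: 'c'
  Position 1: 'i'
  Position 0: 'f'
Reversed: ihkccif

ihkccif


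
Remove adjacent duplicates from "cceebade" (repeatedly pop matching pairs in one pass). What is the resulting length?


Input: cceebade
Stack-based adjacent duplicate removal:
  Read 'c': push. Stack: c
  Read 'c': matches stack top 'c' => pop. Stack: (empty)
  Read 'e': push. Stack: e
  Read 'e': matches stack top 'e' => pop. Stack: (empty)
  Read 'b': push. Stack: b
  Read 'a': push. Stack: ba
  Read 'd': push. Stack: bad
  Read 'e': push. Stack: bade
Final stack: "bade" (length 4)

4


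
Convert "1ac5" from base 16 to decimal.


Input: "1ac5" in base 16
Positional expansion:
  Digit '1' (value 1) x 16^3 = 4096
  Digit 'a' (value 10) x 16^2 = 2560
  Digit 'c' (value 12) x 16^1 = 192
  Digit '5' (value 5) x 16^0 = 5
Sum = 6853

6853


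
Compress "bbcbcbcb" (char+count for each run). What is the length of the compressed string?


Input: bbcbcbcb
Runs:
  'b' x 2 => "b2"
  'c' x 1 => "c1"
  'b' x 1 => "b1"
  'c' x 1 => "c1"
  'b' x 1 => "b1"
  'c' x 1 => "c1"
  'b' x 1 => "b1"
Compressed: "b2c1b1c1b1c1b1"
Compressed length: 14

14


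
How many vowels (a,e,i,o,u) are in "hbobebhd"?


Input: hbobebhd
Checking each character:
  'h' at position 0: consonant
  'b' at position 1: consonant
  'o' at position 2: vowel (running total: 1)
  'b' at position 3: consonant
  'e' at position 4: vowel (running total: 2)
  'b' at position 5: consonant
  'h' at position 6: consonant
  'd' at position 7: consonant
Total vowels: 2

2


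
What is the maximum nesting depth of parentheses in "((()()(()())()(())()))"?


Input: "((()()(()())()(())()))"
Tracking depth:
  Position 0 '(': depth becomes 1
  Position 1 '(': depth becomes 2
  Position 2 '(': depth becomes 3
  Position 3 ')': depth becomes 2
  Position 4 '(': depth becomes 3
  Position 5 ')': depth becomes 2
  Position 6 '(': depth becomes 3
  Position 7 '(': depth becomes 4
  Position 8 ')': depth becomes 3
  Position 9 '(': depth becomes 4
  Position 10 ')': depth becomes 3
  Position 11 ')': depth becomes 2
  Position 12 '(': depth becomes 3
  Position 13 ')': depth becomes 2
  Position 14 '(': depth becomes 3
  Position 15 '(': depth becomes 4
  Position 16 ')': depth becomes 3
  Position 17 ')': depth becomes 2
  Position 18 '(': depth becomes 3
  Position 19 ')': depth becomes 2
  Position 20 ')': depth becomes 1
  Position 21 ')': depth becomes 0
Maximum depth reached: 4

4


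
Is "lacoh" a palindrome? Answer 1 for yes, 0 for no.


Input: lacoh
Reversed: hocal
  Compare pos 0 ('l') with pos 4 ('h'): MISMATCH
  Compare pos 1 ('a') with pos 3 ('o'): MISMATCH
Result: not a palindrome

0


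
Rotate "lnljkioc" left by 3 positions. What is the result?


Input: "lnljkioc", rotate left by 3
First 3 characters: "lnl"
Remaining characters: "jkioc"
Concatenate remaining + first: "jkioc" + "lnl" = "jkioclnl"

jkioclnl


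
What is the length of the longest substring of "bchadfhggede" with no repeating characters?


Input: "bchadfhggede"
Sliding window (track last position of each char):
  Position 0 ('b'): window [0,0] length 1 -- new best
  Position 1 ('c'): window [0,1] length 2 -- new best
  Position 2 ('h'): window [0,2] length 3 -- new best
  Position 3 ('a'): window [0,3] length 4 -- new best
  Position 4 ('d'): window [0,4] length 5 -- new best
  Position 5 ('f'): window [0,5] length 6 -- new best
  Position 6 ('h'): repeat (last at 2), move window start to 3
  Position 6 ('h'): window [3,6] length 4
  Position 7 ('g'): window [3,7] length 5
  Position 8 ('g'): repeat (last at 7), move window start to 8
  Position 8 ('g'): window [8,8] length 1
  Position 9 ('e'): window [8,9] length 2
  Position 10 ('d'): window [8,10] length 3
  Position 11 ('e'): repeat (last at 9), move window start to 10
  Position 11 ('e'): window [10,11] length 2
Longest substring with no repeats: "bchadf" with length 6

6


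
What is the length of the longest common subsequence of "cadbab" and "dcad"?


LCS of "cadbab" and "dcad"
DP table:
           d    c    a    d
      0    0    0    0    0
  c   0    0    1    1    1
  a   0    0    1    2    2
  d   0    1    1    2    3
  b   0    1    1    2    3
  a   0    1    1    2    3
  b   0    1    1    2    3
LCS length = dp[6][4] = 3

3


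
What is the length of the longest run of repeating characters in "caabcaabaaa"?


Input: "caabcaabaaa"
Scanning for longest run:
  Position 1 ('a'): new char, reset run to 1
  Position 2 ('a'): continues run of 'a', length=2
  Position 3 ('b'): new char, reset run to 1
  Position 4 ('c'): new char, reset run to 1
  Position 5 ('a'): new char, reset run to 1
  Position 6 ('a'): continues run of 'a', length=2
  Position 7 ('b'): new char, reset run to 1
  Position 8 ('a'): new char, reset run to 1
  Position 9 ('a'): continues run of 'a', length=2
  Position 10 ('a'): continues run of 'a', length=3
Longest run: 'a' with length 3

3


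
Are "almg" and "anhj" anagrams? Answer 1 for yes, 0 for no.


Strings: "almg", "anhj"
Sorted first:  aglm
Sorted second: ahjn
Differ at position 1: 'g' vs 'h' => not anagrams

0


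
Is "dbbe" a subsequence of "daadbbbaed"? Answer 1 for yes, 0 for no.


Check if "dbbe" is a subsequence of "daadbbbaed"
Greedy scan:
  Position 0 ('d'): matches sub[0] = 'd'
  Position 1 ('a'): no match needed
  Position 2 ('a'): no match needed
  Position 3 ('d'): no match needed
  Position 4 ('b'): matches sub[1] = 'b'
  Position 5 ('b'): matches sub[2] = 'b'
  Position 6 ('b'): no match needed
  Position 7 ('a'): no match needed
  Position 8 ('e'): matches sub[3] = 'e'
  Position 9 ('d'): no match needed
All 4 characters matched => is a subsequence

1


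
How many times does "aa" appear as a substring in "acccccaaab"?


Searching for "aa" in "acccccaaab"
Scanning each position:
  Position 0: "ac" => no
  Position 1: "cc" => no
  Position 2: "cc" => no
  Position 3: "cc" => no
  Position 4: "cc" => no
  Position 5: "ca" => no
  Position 6: "aa" => MATCH
  Position 7: "aa" => MATCH
  Position 8: "ab" => no
Total occurrences: 2

2


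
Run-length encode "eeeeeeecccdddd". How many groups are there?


Input: eeeeeeecccdddd
Scanning for consecutive runs:
  Group 1: 'e' x 7 (positions 0-6)
  Group 2: 'c' x 3 (positions 7-9)
  Group 3: 'd' x 4 (positions 10-13)
Total groups: 3

3


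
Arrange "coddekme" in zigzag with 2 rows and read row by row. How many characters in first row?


Zigzag "coddekme" into 2 rows:
Placing characters:
  'c' => row 0
  'o' => row 1
  'd' => row 0
  'd' => row 1
  'e' => row 0
  'k' => row 1
  'm' => row 0
  'e' => row 1
Rows:
  Row 0: "cdem"
  Row 1: "odke"
First row length: 4

4


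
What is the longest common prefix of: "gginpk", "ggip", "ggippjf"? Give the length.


Words: gginpk, ggip, ggippjf
  Position 0: all 'g' => match
  Position 1: all 'g' => match
  Position 2: all 'i' => match
  Position 3: ('n', 'p', 'p') => mismatch, stop
LCP = "ggi" (length 3)

3


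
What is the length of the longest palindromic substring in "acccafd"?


Input: "acccafd"
Checking substrings for palindromes:
  [0:5] "accca" (len 5) => palindrome
  [1:4] "ccc" (len 3) => palindrome
  [1:3] "cc" (len 2) => palindrome
  [2:4] "cc" (len 2) => palindrome
Longest palindromic substring: "accca" with length 5

5


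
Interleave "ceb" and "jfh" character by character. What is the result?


Interleaving "ceb" and "jfh":
  Position 0: 'c' from first, 'j' from second => "cj"
  Position 1: 'e' from first, 'f' from second => "ef"
  Position 2: 'b' from first, 'h' from second => "bh"
Result: cjefbh

cjefbh


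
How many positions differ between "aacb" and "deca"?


Comparing "aacb" and "deca" position by position:
  Position 0: 'a' vs 'd' => DIFFER
  Position 1: 'a' vs 'e' => DIFFER
  Position 2: 'c' vs 'c' => same
  Position 3: 'b' vs 'a' => DIFFER
Positions that differ: 3

3


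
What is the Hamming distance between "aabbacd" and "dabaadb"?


Comparing "aabbacd" and "dabaadb" position by position:
  Position 0: 'a' vs 'd' => differ
  Position 1: 'a' vs 'a' => same
  Position 2: 'b' vs 'b' => same
  Position 3: 'b' vs 'a' => differ
  Position 4: 'a' vs 'a' => same
  Position 5: 'c' vs 'd' => differ
  Position 6: 'd' vs 'b' => differ
Total differences (Hamming distance): 4

4


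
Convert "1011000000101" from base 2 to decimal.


Input: "1011000000101" in base 2
Positional expansion:
  Digit '1' (value 1) x 2^12 = 4096
  Digit '0' (value 0) x 2^11 = 0
  Digit '1' (value 1) x 2^10 = 1024
  Digit '1' (value 1) x 2^9 = 512
  Digit '0' (value 0) x 2^8 = 0
  Digit '0' (value 0) x 2^7 = 0
  Digit '0' (value 0) x 2^6 = 0
  Digit '0' (value 0) x 2^5 = 0
  Digit '0' (value 0) x 2^4 = 0
  Digit '0' (value 0) x 2^3 = 0
  Digit '1' (value 1) x 2^2 = 4
  Digit '0' (value 0) x 2^1 = 0
  Digit '1' (value 1) x 2^0 = 1
Sum = 5637

5637


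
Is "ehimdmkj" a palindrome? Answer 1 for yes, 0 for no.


Input: ehimdmkj
Reversed: jkmdmihe
  Compare pos 0 ('e') with pos 7 ('j'): MISMATCH
  Compare pos 1 ('h') with pos 6 ('k'): MISMATCH
  Compare pos 2 ('i') with pos 5 ('m'): MISMATCH
  Compare pos 3 ('m') with pos 4 ('d'): MISMATCH
Result: not a palindrome

0


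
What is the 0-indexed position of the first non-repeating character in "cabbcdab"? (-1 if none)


Input: cabbcdab
Character frequencies:
  'a': 2
  'b': 3
  'c': 2
  'd': 1
Scanning left to right for freq == 1:
  Position 0 ('c'): freq=2, skip
  Position 1 ('a'): freq=2, skip
  Position 2 ('b'): freq=3, skip
  Position 3 ('b'): freq=3, skip
  Position 4 ('c'): freq=2, skip
  Position 5 ('d'): unique! => answer = 5

5


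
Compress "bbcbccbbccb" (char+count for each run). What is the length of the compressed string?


Input: bbcbccbbccb
Runs:
  'b' x 2 => "b2"
  'c' x 1 => "c1"
  'b' x 1 => "b1"
  'c' x 2 => "c2"
  'b' x 2 => "b2"
  'c' x 2 => "c2"
  'b' x 1 => "b1"
Compressed: "b2c1b1c2b2c2b1"
Compressed length: 14

14


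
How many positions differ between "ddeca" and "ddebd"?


Comparing "ddeca" and "ddebd" position by position:
  Position 0: 'd' vs 'd' => same
  Position 1: 'd' vs 'd' => same
  Position 2: 'e' vs 'e' => same
  Position 3: 'c' vs 'b' => DIFFER
  Position 4: 'a' vs 'd' => DIFFER
Positions that differ: 2

2


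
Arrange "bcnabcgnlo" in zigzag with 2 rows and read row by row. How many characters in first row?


Zigzag "bcnabcgnlo" into 2 rows:
Placing characters:
  'b' => row 0
  'c' => row 1
  'n' => row 0
  'a' => row 1
  'b' => row 0
  'c' => row 1
  'g' => row 0
  'n' => row 1
  'l' => row 0
  'o' => row 1
Rows:
  Row 0: "bnbgl"
  Row 1: "cacno"
First row length: 5

5


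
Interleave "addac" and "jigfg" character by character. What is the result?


Interleaving "addac" and "jigfg":
  Position 0: 'a' from first, 'j' from second => "aj"
  Position 1: 'd' from first, 'i' from second => "di"
  Position 2: 'd' from first, 'g' from second => "dg"
  Position 3: 'a' from first, 'f' from second => "af"
  Position 4: 'c' from first, 'g' from second => "cg"
Result: ajdidgafcg

ajdidgafcg


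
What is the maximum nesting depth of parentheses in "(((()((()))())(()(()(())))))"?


Input: "(((()((()))())(()(()(())))))"
Tracking depth:
  Position 0 '(': depth becomes 1
  Position 1 '(': depth becomes 2
  Position 2 '(': depth becomes 3
  Position 3 '(': depth becomes 4
  Position 4 ')': depth becomes 3
  Position 5 '(': depth becomes 4
  Position 6 '(': depth becomes 5
  Position 7 '(': depth becomes 6
  Position 8 ')': depth becomes 5
  Position 9 ')': depth becomes 4
  Position 10 ')': depth becomes 3
  Position 11 '(': depth becomes 4
  Position 12 ')': depth becomes 3
  Position 13 ')': depth becomes 2
  Position 14 '(': depth becomes 3
  Position 15 '(': depth becomes 4
  Position 16 ')': depth becomes 3
  Position 17 '(': depth becomes 4
  Position 18 '(': depth becomes 5
  Position 19 ')': depth becomes 4
  Position 20 '(': depth becomes 5
  Position 21 '(': depth becomes 6
  Position 22 ')': depth becomes 5
  Position 23 ')': depth becomes 4
  Position 24 ')': depth becomes 3
  Position 25 ')': depth becomes 2
  Position 26 ')': depth becomes 1
  Position 27 ')': depth becomes 0
Maximum depth reached: 6

6


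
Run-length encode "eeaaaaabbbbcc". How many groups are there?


Input: eeaaaaabbbbcc
Scanning for consecutive runs:
  Group 1: 'e' x 2 (positions 0-1)
  Group 2: 'a' x 5 (positions 2-6)
  Group 3: 'b' x 4 (positions 7-10)
  Group 4: 'c' x 2 (positions 11-12)
Total groups: 4

4


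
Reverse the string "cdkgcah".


Input: cdkgcah
Reading characters right to left:
  Position 6: 'h'
  Position 5: 'a'
  Position 4: 'c'
  Position 3: 'g'
  Position 2: 'k'
  Position 1: 'd'
  Position 0: 'c'
Reversed: hacgkdc

hacgkdc


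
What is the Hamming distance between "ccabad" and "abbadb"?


Comparing "ccabad" and "abbadb" position by position:
  Position 0: 'c' vs 'a' => differ
  Position 1: 'c' vs 'b' => differ
  Position 2: 'a' vs 'b' => differ
  Position 3: 'b' vs 'a' => differ
  Position 4: 'a' vs 'd' => differ
  Position 5: 'd' vs 'b' => differ
Total differences (Hamming distance): 6

6


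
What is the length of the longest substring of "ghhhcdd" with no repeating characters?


Input: "ghhhcdd"
Sliding window (track last position of each char):
  Position 0 ('g'): window [0,0] length 1 -- new best
  Position 1 ('h'): window [0,1] length 2 -- new best
  Position 2 ('h'): repeat (last at 1), move window start to 2
  Position 2 ('h'): window [2,2] length 1
  Position 3 ('h'): repeat (last at 2), move window start to 3
  Position 3 ('h'): window [3,3] length 1
  Position 4 ('c'): window [3,4] length 2
  Position 5 ('d'): window [3,5] length 3 -- new best
  Position 6 ('d'): repeat (last at 5), move window start to 6
  Position 6 ('d'): window [6,6] length 1
Longest substring with no repeats: "hcd" with length 3

3


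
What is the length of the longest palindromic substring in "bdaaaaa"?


Input: "bdaaaaa"
Checking substrings for palindromes:
  [2:7] "aaaaa" (len 5) => palindrome
  [2:6] "aaaa" (len 4) => palindrome
  [3:7] "aaaa" (len 4) => palindrome
  [2:5] "aaa" (len 3) => palindrome
  [3:6] "aaa" (len 3) => palindrome
  [4:7] "aaa" (len 3) => palindrome
Longest palindromic substring: "aaaaa" with length 5

5


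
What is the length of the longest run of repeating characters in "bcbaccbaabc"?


Input: "bcbaccbaabc"
Scanning for longest run:
  Position 1 ('c'): new char, reset run to 1
  Position 2 ('b'): new char, reset run to 1
  Position 3 ('a'): new char, reset run to 1
  Position 4 ('c'): new char, reset run to 1
  Position 5 ('c'): continues run of 'c', length=2
  Position 6 ('b'): new char, reset run to 1
  Position 7 ('a'): new char, reset run to 1
  Position 8 ('a'): continues run of 'a', length=2
  Position 9 ('b'): new char, reset run to 1
  Position 10 ('c'): new char, reset run to 1
Longest run: 'c' with length 2

2


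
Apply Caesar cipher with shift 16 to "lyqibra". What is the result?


Caesar cipher: shift "lyqibra" by 16
  'l' (pos 11) + 16 = pos 1 = 'b'
  'y' (pos 24) + 16 = pos 14 = 'o'
  'q' (pos 16) + 16 = pos 6 = 'g'
  'i' (pos 8) + 16 = pos 24 = 'y'
  'b' (pos 1) + 16 = pos 17 = 'r'
  'r' (pos 17) + 16 = pos 7 = 'h'
  'a' (pos 0) + 16 = pos 16 = 'q'
Result: bogyrhq

bogyrhq


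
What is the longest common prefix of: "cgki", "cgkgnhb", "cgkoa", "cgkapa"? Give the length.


Words: cgki, cgkgnhb, cgkoa, cgkapa
  Position 0: all 'c' => match
  Position 1: all 'g' => match
  Position 2: all 'k' => match
  Position 3: ('i', 'g', 'o', 'a') => mismatch, stop
LCP = "cgk" (length 3)

3


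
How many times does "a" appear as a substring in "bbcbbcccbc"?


Searching for "a" in "bbcbbcccbc"
Scanning each position:
  Position 0: "b" => no
  Position 1: "b" => no
  Position 2: "c" => no
  Position 3: "b" => no
  Position 4: "b" => no
  Position 5: "c" => no
  Position 6: "c" => no
  Position 7: "c" => no
  Position 8: "b" => no
  Position 9: "c" => no
Total occurrences: 0

0


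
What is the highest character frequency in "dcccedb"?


Input: dcccedb
Character counts:
  'b': 1
  'c': 3
  'd': 2
  'e': 1
Maximum frequency: 3

3


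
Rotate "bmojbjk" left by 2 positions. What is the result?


Input: "bmojbjk", rotate left by 2
First 2 characters: "bm"
Remaining characters: "ojbjk"
Concatenate remaining + first: "ojbjk" + "bm" = "ojbjkbm"

ojbjkbm


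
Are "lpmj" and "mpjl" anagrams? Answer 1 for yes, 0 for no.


Strings: "lpmj", "mpjl"
Sorted first:  jlmp
Sorted second: jlmp
Sorted forms match => anagrams

1


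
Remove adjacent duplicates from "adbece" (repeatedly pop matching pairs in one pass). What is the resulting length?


Input: adbece
Stack-based adjacent duplicate removal:
  Read 'a': push. Stack: a
  Read 'd': push. Stack: ad
  Read 'b': push. Stack: adb
  Read 'e': push. Stack: adbe
  Read 'c': push. Stack: adbec
  Read 'e': push. Stack: adbece
Final stack: "adbece" (length 6)

6


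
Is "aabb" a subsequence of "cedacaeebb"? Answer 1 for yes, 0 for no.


Check if "aabb" is a subsequence of "cedacaeebb"
Greedy scan:
  Position 0 ('c'): no match needed
  Position 1 ('e'): no match needed
  Position 2 ('d'): no match needed
  Position 3 ('a'): matches sub[0] = 'a'
  Position 4 ('c'): no match needed
  Position 5 ('a'): matches sub[1] = 'a'
  Position 6 ('e'): no match needed
  Position 7 ('e'): no match needed
  Position 8 ('b'): matches sub[2] = 'b'
  Position 9 ('b'): matches sub[3] = 'b'
All 4 characters matched => is a subsequence

1


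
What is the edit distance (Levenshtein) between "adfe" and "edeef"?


Computing edit distance: "adfe" -> "edeef"
DP table:
           e    d    e    e    f
      0    1    2    3    4    5
  a   1    1    2    3    4    5
  d   2    2    1    2    3    4
  f   3    3    2    2    3    3
  e   4    3    3    2    2    3
Edit distance = dp[4][5] = 3

3


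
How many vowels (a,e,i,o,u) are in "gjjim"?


Input: gjjim
Checking each character:
  'g' at position 0: consonant
  'j' at position 1: consonant
  'j' at position 2: consonant
  'i' at position 3: vowel (running total: 1)
  'm' at position 4: consonant
Total vowels: 1

1


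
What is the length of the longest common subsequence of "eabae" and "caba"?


LCS of "eabae" and "caba"
DP table:
           c    a    b    a
      0    0    0    0    0
  e   0    0    0    0    0
  a   0    0    1    1    1
  b   0    0    1    2    2
  a   0    0    1    2    3
  e   0    0    1    2    3
LCS length = dp[5][4] = 3

3


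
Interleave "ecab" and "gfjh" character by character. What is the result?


Interleaving "ecab" and "gfjh":
  Position 0: 'e' from first, 'g' from second => "eg"
  Position 1: 'c' from first, 'f' from second => "cf"
  Position 2: 'a' from first, 'j' from second => "aj"
  Position 3: 'b' from first, 'h' from second => "bh"
Result: egcfajbh

egcfajbh


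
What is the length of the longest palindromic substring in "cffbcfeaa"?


Input: "cffbcfeaa"
Checking substrings for palindromes:
  [1:3] "ff" (len 2) => palindrome
  [7:9] "aa" (len 2) => palindrome
Longest palindromic substring: "ff" with length 2

2


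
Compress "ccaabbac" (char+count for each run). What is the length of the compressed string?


Input: ccaabbac
Runs:
  'c' x 2 => "c2"
  'a' x 2 => "a2"
  'b' x 2 => "b2"
  'a' x 1 => "a1"
  'c' x 1 => "c1"
Compressed: "c2a2b2a1c1"
Compressed length: 10

10


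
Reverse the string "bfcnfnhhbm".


Input: bfcnfnhhbm
Reading characters right to left:
  Position 9: 'm'
  Position 8: 'b'
  Position 7: 'h'
  Position 6: 'h'
  Position 5: 'n'
  Position 4: 'f'
  Position 3: 'n'
  Position 2: 'c'
  Position 1: 'f'
  Position 0: 'b'
Reversed: mbhhnfncfb

mbhhnfncfb


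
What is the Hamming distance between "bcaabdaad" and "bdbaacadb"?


Comparing "bcaabdaad" and "bdbaacadb" position by position:
  Position 0: 'b' vs 'b' => same
  Position 1: 'c' vs 'd' => differ
  Position 2: 'a' vs 'b' => differ
  Position 3: 'a' vs 'a' => same
  Position 4: 'b' vs 'a' => differ
  Position 5: 'd' vs 'c' => differ
  Position 6: 'a' vs 'a' => same
  Position 7: 'a' vs 'd' => differ
  Position 8: 'd' vs 'b' => differ
Total differences (Hamming distance): 6

6


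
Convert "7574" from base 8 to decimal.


Input: "7574" in base 8
Positional expansion:
  Digit '7' (value 7) x 8^3 = 3584
  Digit '5' (value 5) x 8^2 = 320
  Digit '7' (value 7) x 8^1 = 56
  Digit '4' (value 4) x 8^0 = 4
Sum = 3964

3964


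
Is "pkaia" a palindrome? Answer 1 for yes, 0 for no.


Input: pkaia
Reversed: aiakp
  Compare pos 0 ('p') with pos 4 ('a'): MISMATCH
  Compare pos 1 ('k') with pos 3 ('i'): MISMATCH
Result: not a palindrome

0


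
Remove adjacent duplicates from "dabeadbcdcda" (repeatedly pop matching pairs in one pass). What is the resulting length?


Input: dabeadbcdcda
Stack-based adjacent duplicate removal:
  Read 'd': push. Stack: d
  Read 'a': push. Stack: da
  Read 'b': push. Stack: dab
  Read 'e': push. Stack: dabe
  Read 'a': push. Stack: dabea
  Read 'd': push. Stack: dabead
  Read 'b': push. Stack: dabeadb
  Read 'c': push. Stack: dabeadbc
  Read 'd': push. Stack: dabeadbcd
  Read 'c': push. Stack: dabeadbcdc
  Read 'd': push. Stack: dabeadbcdcd
  Read 'a': push. Stack: dabeadbcdcda
Final stack: "dabeadbcdcda" (length 12)

12


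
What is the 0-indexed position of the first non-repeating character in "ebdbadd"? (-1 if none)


Input: ebdbadd
Character frequencies:
  'a': 1
  'b': 2
  'd': 3
  'e': 1
Scanning left to right for freq == 1:
  Position 0 ('e'): unique! => answer = 0

0


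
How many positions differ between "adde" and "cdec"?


Comparing "adde" and "cdec" position by position:
  Position 0: 'a' vs 'c' => DIFFER
  Position 1: 'd' vs 'd' => same
  Position 2: 'd' vs 'e' => DIFFER
  Position 3: 'e' vs 'c' => DIFFER
Positions that differ: 3

3


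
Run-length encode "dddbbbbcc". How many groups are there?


Input: dddbbbbcc
Scanning for consecutive runs:
  Group 1: 'd' x 3 (positions 0-2)
  Group 2: 'b' x 4 (positions 3-6)
  Group 3: 'c' x 2 (positions 7-8)
Total groups: 3

3


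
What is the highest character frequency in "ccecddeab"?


Input: ccecddeab
Character counts:
  'a': 1
  'b': 1
  'c': 3
  'd': 2
  'e': 2
Maximum frequency: 3

3


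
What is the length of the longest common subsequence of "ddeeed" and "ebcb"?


LCS of "ddeeed" and "ebcb"
DP table:
           e    b    c    b
      0    0    0    0    0
  d   0    0    0    0    0
  d   0    0    0    0    0
  e   0    1    1    1    1
  e   0    1    1    1    1
  e   0    1    1    1    1
  d   0    1    1    1    1
LCS length = dp[6][4] = 1

1


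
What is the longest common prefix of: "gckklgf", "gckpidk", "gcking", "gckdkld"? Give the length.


Words: gckklgf, gckpidk, gcking, gckdkld
  Position 0: all 'g' => match
  Position 1: all 'c' => match
  Position 2: all 'k' => match
  Position 3: ('k', 'p', 'i', 'd') => mismatch, stop
LCP = "gck" (length 3)

3


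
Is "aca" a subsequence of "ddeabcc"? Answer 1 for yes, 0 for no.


Check if "aca" is a subsequence of "ddeabcc"
Greedy scan:
  Position 0 ('d'): no match needed
  Position 1 ('d'): no match needed
  Position 2 ('e'): no match needed
  Position 3 ('a'): matches sub[0] = 'a'
  Position 4 ('b'): no match needed
  Position 5 ('c'): matches sub[1] = 'c'
  Position 6 ('c'): no match needed
Only matched 2/3 characters => not a subsequence

0


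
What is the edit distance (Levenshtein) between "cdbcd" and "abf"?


Computing edit distance: "cdbcd" -> "abf"
DP table:
           a    b    f
      0    1    2    3
  c   1    1    2    3
  d   2    2    2    3
  b   3    3    2    3
  c   4    4    3    3
  d   5    5    4    4
Edit distance = dp[5][3] = 4

4


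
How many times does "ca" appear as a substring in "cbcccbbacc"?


Searching for "ca" in "cbcccbbacc"
Scanning each position:
  Position 0: "cb" => no
  Position 1: "bc" => no
  Position 2: "cc" => no
  Position 3: "cc" => no
  Position 4: "cb" => no
  Position 5: "bb" => no
  Position 6: "ba" => no
  Position 7: "ac" => no
  Position 8: "cc" => no
Total occurrences: 0

0


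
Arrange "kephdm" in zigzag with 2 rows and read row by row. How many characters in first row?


Zigzag "kephdm" into 2 rows:
Placing characters:
  'k' => row 0
  'e' => row 1
  'p' => row 0
  'h' => row 1
  'd' => row 0
  'm' => row 1
Rows:
  Row 0: "kpd"
  Row 1: "ehm"
First row length: 3

3


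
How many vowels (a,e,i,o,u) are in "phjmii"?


Input: phjmii
Checking each character:
  'p' at position 0: consonant
  'h' at position 1: consonant
  'j' at position 2: consonant
  'm' at position 3: consonant
  'i' at position 4: vowel (running total: 1)
  'i' at position 5: vowel (running total: 2)
Total vowels: 2

2


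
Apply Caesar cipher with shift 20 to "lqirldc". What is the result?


Caesar cipher: shift "lqirldc" by 20
  'l' (pos 11) + 20 = pos 5 = 'f'
  'q' (pos 16) + 20 = pos 10 = 'k'
  'i' (pos 8) + 20 = pos 2 = 'c'
  'r' (pos 17) + 20 = pos 11 = 'l'
  'l' (pos 11) + 20 = pos 5 = 'f'
  'd' (pos 3) + 20 = pos 23 = 'x'
  'c' (pos 2) + 20 = pos 22 = 'w'
Result: fkclfxw

fkclfxw


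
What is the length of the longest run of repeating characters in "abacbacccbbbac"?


Input: "abacbacccbbbac"
Scanning for longest run:
  Position 1 ('b'): new char, reset run to 1
  Position 2 ('a'): new char, reset run to 1
  Position 3 ('c'): new char, reset run to 1
  Position 4 ('b'): new char, reset run to 1
  Position 5 ('a'): new char, reset run to 1
  Position 6 ('c'): new char, reset run to 1
  Position 7 ('c'): continues run of 'c', length=2
  Position 8 ('c'): continues run of 'c', length=3
  Position 9 ('b'): new char, reset run to 1
  Position 10 ('b'): continues run of 'b', length=2
  Position 11 ('b'): continues run of 'b', length=3
  Position 12 ('a'): new char, reset run to 1
  Position 13 ('c'): new char, reset run to 1
Longest run: 'c' with length 3

3


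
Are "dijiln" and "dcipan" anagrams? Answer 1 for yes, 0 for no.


Strings: "dijiln", "dcipan"
Sorted first:  diijln
Sorted second: acdinp
Differ at position 0: 'd' vs 'a' => not anagrams

0


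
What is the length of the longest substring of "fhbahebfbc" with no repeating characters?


Input: "fhbahebfbc"
Sliding window (track last position of each char):
  Position 0 ('f'): window [0,0] length 1 -- new best
  Position 1 ('h'): window [0,1] length 2 -- new best
  Position 2 ('b'): window [0,2] length 3 -- new best
  Position 3 ('a'): window [0,3] length 4 -- new best
  Position 4 ('h'): repeat (last at 1), move window start to 2
  Position 4 ('h'): window [2,4] length 3
  Position 5 ('e'): window [2,5] length 4
  Position 6 ('b'): repeat (last at 2), move window start to 3
  Position 6 ('b'): window [3,6] length 4
  Position 7 ('f'): window [3,7] length 5 -- new best
  Position 8 ('b'): repeat (last at 6), move window start to 7
  Position 8 ('b'): window [7,8] length 2
  Position 9 ('c'): window [7,9] length 3
Longest substring with no repeats: "ahebf" with length 5

5


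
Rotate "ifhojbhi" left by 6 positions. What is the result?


Input: "ifhojbhi", rotate left by 6
First 6 characters: "ifhojb"
Remaining characters: "hi"
Concatenate remaining + first: "hi" + "ifhojb" = "hiifhojb"

hiifhojb
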